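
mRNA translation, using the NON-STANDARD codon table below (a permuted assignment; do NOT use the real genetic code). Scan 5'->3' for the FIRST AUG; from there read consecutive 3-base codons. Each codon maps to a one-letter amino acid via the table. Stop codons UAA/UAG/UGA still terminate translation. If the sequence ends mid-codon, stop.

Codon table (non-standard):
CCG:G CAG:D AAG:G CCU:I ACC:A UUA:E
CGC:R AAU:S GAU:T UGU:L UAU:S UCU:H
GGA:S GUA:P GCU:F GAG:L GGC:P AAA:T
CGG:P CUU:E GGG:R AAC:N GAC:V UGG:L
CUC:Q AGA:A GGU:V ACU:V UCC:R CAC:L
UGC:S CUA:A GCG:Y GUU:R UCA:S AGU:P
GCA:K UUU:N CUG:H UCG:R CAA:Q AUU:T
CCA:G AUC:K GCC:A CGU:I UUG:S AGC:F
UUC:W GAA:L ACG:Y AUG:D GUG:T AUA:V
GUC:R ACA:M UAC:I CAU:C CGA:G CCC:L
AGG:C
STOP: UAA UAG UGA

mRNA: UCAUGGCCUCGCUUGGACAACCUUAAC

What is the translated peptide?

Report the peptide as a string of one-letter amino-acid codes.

Answer: DARESQI

Derivation:
start AUG at pos 2
pos 2: AUG -> D; peptide=D
pos 5: GCC -> A; peptide=DA
pos 8: UCG -> R; peptide=DAR
pos 11: CUU -> E; peptide=DARE
pos 14: GGA -> S; peptide=DARES
pos 17: CAA -> Q; peptide=DARESQ
pos 20: CCU -> I; peptide=DARESQI
pos 23: UAA -> STOP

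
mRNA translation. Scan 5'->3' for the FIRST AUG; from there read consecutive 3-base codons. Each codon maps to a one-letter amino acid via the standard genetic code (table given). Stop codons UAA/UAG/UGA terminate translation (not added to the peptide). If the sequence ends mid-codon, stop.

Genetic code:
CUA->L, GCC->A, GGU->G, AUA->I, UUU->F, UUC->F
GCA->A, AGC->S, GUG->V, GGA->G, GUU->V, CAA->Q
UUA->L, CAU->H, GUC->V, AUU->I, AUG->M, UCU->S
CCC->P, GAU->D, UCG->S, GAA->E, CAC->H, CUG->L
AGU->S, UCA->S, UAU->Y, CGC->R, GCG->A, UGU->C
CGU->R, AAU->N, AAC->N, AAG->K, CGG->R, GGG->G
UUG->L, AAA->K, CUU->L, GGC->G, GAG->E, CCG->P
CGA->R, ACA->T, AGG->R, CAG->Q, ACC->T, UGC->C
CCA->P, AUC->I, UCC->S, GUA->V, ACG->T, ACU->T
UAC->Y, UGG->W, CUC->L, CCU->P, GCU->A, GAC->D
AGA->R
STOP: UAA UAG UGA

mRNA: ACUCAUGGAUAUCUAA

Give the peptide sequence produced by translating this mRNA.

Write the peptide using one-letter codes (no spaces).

start AUG at pos 4
pos 4: AUG -> M; peptide=M
pos 7: GAU -> D; peptide=MD
pos 10: AUC -> I; peptide=MDI
pos 13: UAA -> STOP

Answer: MDI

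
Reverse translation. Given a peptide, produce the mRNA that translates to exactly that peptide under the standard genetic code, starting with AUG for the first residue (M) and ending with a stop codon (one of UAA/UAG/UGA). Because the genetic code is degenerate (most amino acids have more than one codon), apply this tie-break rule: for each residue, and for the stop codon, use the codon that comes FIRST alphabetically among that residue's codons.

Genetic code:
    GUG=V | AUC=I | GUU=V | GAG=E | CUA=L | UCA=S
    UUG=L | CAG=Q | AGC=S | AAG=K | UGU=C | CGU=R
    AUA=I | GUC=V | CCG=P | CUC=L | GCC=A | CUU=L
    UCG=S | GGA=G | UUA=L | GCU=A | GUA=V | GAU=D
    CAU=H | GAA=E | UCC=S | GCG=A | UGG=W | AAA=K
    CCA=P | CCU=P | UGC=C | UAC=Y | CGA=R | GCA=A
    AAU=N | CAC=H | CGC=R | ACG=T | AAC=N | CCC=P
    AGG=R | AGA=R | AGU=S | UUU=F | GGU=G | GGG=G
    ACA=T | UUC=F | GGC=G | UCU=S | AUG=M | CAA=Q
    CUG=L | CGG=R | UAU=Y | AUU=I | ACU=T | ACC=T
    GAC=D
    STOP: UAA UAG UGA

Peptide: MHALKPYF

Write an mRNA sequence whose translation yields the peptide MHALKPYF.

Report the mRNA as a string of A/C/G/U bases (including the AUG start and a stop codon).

Answer: mRNA: AUGCACGCACUAAAACCAUACUUCUAA

Derivation:
residue 1: M -> AUG (start codon)
residue 2: H codons sorted = CAC,CAU -> pick first = CAC
residue 3: A codons sorted = GCA,GCC,GCG,GCU -> pick first = GCA
residue 4: L codons sorted = CUA,CUC,CUG,CUU,UUA,UUG -> pick first = CUA
residue 5: K codons sorted = AAA,AAG -> pick first = AAA
residue 6: P codons sorted = CCA,CCC,CCG,CCU -> pick first = CCA
residue 7: Y codons sorted = UAC,UAU -> pick first = UAC
residue 8: F codons sorted = UUC,UUU -> pick first = UUC
terminator: stop codons sorted = UAA,UAG,UGA -> pick first = UAA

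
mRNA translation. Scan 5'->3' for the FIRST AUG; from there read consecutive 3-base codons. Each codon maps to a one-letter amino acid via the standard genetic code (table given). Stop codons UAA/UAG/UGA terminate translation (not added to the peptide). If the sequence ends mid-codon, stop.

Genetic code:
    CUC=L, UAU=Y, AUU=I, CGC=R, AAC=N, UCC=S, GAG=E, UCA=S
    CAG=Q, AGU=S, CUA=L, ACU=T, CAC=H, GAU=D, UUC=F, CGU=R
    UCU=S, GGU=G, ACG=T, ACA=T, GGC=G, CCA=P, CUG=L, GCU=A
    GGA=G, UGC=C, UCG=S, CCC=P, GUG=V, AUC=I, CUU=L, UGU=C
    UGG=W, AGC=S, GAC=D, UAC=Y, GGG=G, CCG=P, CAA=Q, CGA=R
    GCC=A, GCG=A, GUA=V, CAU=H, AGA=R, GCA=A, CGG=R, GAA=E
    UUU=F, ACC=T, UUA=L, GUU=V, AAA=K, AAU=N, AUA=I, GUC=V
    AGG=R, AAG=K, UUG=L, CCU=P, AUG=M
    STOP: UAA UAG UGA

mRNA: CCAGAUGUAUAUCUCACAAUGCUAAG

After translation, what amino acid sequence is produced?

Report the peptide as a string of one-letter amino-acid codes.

Answer: MYISQC

Derivation:
start AUG at pos 4
pos 4: AUG -> M; peptide=M
pos 7: UAU -> Y; peptide=MY
pos 10: AUC -> I; peptide=MYI
pos 13: UCA -> S; peptide=MYIS
pos 16: CAA -> Q; peptide=MYISQ
pos 19: UGC -> C; peptide=MYISQC
pos 22: UAA -> STOP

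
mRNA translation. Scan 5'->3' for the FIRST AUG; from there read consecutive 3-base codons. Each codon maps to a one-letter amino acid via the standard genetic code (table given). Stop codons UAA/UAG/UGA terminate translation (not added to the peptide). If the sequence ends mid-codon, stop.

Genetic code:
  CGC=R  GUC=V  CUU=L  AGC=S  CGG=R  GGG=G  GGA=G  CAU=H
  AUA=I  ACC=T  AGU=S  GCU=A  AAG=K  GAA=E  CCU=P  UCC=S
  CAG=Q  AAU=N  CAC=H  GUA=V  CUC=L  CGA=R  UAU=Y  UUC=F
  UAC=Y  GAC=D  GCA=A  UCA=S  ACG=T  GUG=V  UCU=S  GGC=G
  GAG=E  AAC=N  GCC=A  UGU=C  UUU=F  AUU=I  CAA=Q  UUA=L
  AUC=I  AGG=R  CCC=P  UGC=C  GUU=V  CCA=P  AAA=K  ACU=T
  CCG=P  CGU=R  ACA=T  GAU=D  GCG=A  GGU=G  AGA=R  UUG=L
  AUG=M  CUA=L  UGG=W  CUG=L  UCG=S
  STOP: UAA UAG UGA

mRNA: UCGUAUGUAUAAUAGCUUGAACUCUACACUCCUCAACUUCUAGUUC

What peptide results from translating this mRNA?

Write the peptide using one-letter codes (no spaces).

Answer: MYNSLNSTLLNF

Derivation:
start AUG at pos 4
pos 4: AUG -> M; peptide=M
pos 7: UAU -> Y; peptide=MY
pos 10: AAU -> N; peptide=MYN
pos 13: AGC -> S; peptide=MYNS
pos 16: UUG -> L; peptide=MYNSL
pos 19: AAC -> N; peptide=MYNSLN
pos 22: UCU -> S; peptide=MYNSLNS
pos 25: ACA -> T; peptide=MYNSLNST
pos 28: CUC -> L; peptide=MYNSLNSTL
pos 31: CUC -> L; peptide=MYNSLNSTLL
pos 34: AAC -> N; peptide=MYNSLNSTLLN
pos 37: UUC -> F; peptide=MYNSLNSTLLNF
pos 40: UAG -> STOP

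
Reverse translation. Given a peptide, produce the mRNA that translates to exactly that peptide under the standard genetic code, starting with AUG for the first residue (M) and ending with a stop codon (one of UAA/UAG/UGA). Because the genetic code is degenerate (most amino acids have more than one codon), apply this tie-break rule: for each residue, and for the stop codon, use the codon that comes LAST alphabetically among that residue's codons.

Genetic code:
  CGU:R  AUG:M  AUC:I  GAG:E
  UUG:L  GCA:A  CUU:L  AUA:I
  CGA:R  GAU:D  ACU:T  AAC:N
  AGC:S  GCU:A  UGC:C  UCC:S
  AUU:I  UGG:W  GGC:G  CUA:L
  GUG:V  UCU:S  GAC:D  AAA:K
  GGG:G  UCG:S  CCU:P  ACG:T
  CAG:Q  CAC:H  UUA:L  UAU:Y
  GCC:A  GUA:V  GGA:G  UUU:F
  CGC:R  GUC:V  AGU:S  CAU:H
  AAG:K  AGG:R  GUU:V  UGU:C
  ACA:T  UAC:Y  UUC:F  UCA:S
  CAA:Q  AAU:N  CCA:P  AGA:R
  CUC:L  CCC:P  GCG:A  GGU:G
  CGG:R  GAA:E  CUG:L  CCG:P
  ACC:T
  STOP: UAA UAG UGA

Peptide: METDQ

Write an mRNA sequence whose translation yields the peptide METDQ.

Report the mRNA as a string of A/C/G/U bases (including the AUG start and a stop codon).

Answer: mRNA: AUGGAGACUGAUCAGUGA

Derivation:
residue 1: M -> AUG (start codon)
residue 2: E codons sorted = GAA,GAG -> pick last = GAG
residue 3: T codons sorted = ACA,ACC,ACG,ACU -> pick last = ACU
residue 4: D codons sorted = GAC,GAU -> pick last = GAU
residue 5: Q codons sorted = CAA,CAG -> pick last = CAG
terminator: stop codons sorted = UAA,UAG,UGA -> pick last = UGA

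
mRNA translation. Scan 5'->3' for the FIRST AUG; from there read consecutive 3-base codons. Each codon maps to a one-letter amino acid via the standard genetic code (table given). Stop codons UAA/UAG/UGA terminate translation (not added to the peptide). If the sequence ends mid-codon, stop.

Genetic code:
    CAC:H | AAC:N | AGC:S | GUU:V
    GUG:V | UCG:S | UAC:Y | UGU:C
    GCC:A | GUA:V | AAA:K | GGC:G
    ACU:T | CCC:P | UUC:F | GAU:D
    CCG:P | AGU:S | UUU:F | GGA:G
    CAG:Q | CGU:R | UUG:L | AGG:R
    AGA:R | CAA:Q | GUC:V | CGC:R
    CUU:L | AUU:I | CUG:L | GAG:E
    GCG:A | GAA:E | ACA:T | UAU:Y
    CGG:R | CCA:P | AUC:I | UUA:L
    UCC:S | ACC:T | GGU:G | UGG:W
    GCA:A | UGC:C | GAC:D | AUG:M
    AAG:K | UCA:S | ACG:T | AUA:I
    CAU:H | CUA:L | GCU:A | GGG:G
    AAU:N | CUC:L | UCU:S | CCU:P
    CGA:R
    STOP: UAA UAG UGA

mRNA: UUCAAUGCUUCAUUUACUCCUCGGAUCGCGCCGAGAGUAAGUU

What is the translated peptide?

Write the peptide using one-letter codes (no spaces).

start AUG at pos 4
pos 4: AUG -> M; peptide=M
pos 7: CUU -> L; peptide=ML
pos 10: CAU -> H; peptide=MLH
pos 13: UUA -> L; peptide=MLHL
pos 16: CUC -> L; peptide=MLHLL
pos 19: CUC -> L; peptide=MLHLLL
pos 22: GGA -> G; peptide=MLHLLLG
pos 25: UCG -> S; peptide=MLHLLLGS
pos 28: CGC -> R; peptide=MLHLLLGSR
pos 31: CGA -> R; peptide=MLHLLLGSRR
pos 34: GAG -> E; peptide=MLHLLLGSRRE
pos 37: UAA -> STOP

Answer: MLHLLLGSRRE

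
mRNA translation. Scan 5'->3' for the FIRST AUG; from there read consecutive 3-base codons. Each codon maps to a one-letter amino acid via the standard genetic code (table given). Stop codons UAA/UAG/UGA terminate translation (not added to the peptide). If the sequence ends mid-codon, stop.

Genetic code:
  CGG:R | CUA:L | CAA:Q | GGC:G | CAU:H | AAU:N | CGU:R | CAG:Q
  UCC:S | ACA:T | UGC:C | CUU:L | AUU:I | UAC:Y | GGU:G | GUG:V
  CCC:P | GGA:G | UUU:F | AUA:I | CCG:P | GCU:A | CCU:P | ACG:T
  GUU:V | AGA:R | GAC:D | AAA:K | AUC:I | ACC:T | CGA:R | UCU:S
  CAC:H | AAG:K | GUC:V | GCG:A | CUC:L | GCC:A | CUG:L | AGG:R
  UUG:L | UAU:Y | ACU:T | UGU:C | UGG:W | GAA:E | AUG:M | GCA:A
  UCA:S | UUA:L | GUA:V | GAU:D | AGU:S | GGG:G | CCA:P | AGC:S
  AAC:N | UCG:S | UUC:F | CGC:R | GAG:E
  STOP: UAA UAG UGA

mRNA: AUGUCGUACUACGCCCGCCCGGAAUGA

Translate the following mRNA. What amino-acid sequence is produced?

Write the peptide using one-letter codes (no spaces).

Answer: MSYYARPE

Derivation:
start AUG at pos 0
pos 0: AUG -> M; peptide=M
pos 3: UCG -> S; peptide=MS
pos 6: UAC -> Y; peptide=MSY
pos 9: UAC -> Y; peptide=MSYY
pos 12: GCC -> A; peptide=MSYYA
pos 15: CGC -> R; peptide=MSYYAR
pos 18: CCG -> P; peptide=MSYYARP
pos 21: GAA -> E; peptide=MSYYARPE
pos 24: UGA -> STOP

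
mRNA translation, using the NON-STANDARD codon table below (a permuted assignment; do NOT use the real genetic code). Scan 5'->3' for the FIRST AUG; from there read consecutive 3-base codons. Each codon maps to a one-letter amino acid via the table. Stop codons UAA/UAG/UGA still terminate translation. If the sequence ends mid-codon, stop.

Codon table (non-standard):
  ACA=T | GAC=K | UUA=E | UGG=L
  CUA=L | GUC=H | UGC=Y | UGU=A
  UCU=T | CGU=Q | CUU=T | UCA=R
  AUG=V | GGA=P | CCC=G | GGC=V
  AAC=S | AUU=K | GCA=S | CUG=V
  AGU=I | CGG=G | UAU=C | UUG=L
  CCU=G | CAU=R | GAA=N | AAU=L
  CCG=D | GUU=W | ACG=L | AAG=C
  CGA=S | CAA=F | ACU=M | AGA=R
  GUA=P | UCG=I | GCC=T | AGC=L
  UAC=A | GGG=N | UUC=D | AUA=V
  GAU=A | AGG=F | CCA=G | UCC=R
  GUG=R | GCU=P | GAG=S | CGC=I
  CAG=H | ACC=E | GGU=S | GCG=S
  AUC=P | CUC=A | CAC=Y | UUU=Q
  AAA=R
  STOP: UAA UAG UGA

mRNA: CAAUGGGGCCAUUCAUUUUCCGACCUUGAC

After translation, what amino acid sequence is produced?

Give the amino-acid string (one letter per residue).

Answer: VNGDKDSG

Derivation:
start AUG at pos 2
pos 2: AUG -> V; peptide=V
pos 5: GGG -> N; peptide=VN
pos 8: CCA -> G; peptide=VNG
pos 11: UUC -> D; peptide=VNGD
pos 14: AUU -> K; peptide=VNGDK
pos 17: UUC -> D; peptide=VNGDKD
pos 20: CGA -> S; peptide=VNGDKDS
pos 23: CCU -> G; peptide=VNGDKDSG
pos 26: UGA -> STOP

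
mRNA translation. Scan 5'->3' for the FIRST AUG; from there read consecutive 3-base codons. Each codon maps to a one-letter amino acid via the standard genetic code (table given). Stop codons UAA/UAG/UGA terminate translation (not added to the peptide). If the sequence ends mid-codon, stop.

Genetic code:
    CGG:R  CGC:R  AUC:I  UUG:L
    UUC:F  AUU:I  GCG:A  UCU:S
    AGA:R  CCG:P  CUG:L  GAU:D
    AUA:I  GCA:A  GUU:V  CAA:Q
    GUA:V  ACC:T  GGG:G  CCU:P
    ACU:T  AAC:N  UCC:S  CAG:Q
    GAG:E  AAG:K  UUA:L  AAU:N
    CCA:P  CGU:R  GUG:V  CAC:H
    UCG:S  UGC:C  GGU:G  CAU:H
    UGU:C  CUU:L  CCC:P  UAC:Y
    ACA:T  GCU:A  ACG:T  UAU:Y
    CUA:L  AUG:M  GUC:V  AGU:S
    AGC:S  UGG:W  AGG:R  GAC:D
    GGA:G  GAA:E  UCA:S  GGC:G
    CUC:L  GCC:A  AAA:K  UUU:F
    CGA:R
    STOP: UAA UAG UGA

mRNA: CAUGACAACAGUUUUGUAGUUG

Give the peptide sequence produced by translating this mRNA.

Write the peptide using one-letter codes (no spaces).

start AUG at pos 1
pos 1: AUG -> M; peptide=M
pos 4: ACA -> T; peptide=MT
pos 7: ACA -> T; peptide=MTT
pos 10: GUU -> V; peptide=MTTV
pos 13: UUG -> L; peptide=MTTVL
pos 16: UAG -> STOP

Answer: MTTVL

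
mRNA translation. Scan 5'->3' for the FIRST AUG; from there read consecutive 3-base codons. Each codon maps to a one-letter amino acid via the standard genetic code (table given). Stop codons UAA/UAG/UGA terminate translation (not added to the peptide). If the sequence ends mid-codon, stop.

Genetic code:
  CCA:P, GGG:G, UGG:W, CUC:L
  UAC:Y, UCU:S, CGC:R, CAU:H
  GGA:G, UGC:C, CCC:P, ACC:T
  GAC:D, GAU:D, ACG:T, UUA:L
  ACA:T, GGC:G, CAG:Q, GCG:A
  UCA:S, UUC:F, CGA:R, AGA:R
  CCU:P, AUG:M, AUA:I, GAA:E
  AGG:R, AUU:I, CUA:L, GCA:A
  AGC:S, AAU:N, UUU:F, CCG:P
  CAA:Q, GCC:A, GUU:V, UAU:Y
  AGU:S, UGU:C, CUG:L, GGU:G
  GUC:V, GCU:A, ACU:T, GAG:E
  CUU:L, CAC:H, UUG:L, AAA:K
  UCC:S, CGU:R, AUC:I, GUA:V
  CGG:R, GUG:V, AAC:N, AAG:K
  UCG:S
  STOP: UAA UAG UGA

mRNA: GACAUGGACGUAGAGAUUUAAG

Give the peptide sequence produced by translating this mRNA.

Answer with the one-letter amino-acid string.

start AUG at pos 3
pos 3: AUG -> M; peptide=M
pos 6: GAC -> D; peptide=MD
pos 9: GUA -> V; peptide=MDV
pos 12: GAG -> E; peptide=MDVE
pos 15: AUU -> I; peptide=MDVEI
pos 18: UAA -> STOP

Answer: MDVEI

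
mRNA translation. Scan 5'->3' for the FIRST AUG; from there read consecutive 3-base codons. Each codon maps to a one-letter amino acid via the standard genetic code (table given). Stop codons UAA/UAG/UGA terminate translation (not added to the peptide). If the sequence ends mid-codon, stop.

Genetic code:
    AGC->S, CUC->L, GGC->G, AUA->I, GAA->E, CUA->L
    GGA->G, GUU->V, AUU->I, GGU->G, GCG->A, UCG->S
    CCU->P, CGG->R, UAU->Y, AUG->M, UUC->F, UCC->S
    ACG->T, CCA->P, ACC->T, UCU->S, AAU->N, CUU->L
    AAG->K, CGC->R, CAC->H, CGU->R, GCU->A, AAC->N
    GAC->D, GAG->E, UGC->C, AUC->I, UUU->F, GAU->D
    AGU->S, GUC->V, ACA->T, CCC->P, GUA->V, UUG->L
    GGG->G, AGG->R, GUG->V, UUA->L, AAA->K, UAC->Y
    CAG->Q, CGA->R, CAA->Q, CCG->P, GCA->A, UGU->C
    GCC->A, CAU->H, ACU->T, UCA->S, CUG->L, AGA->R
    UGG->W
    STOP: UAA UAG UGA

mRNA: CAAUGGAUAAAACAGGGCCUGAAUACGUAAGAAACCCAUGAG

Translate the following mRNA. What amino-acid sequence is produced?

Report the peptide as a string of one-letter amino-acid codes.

Answer: MDKTGPEYVRNP

Derivation:
start AUG at pos 2
pos 2: AUG -> M; peptide=M
pos 5: GAU -> D; peptide=MD
pos 8: AAA -> K; peptide=MDK
pos 11: ACA -> T; peptide=MDKT
pos 14: GGG -> G; peptide=MDKTG
pos 17: CCU -> P; peptide=MDKTGP
pos 20: GAA -> E; peptide=MDKTGPE
pos 23: UAC -> Y; peptide=MDKTGPEY
pos 26: GUA -> V; peptide=MDKTGPEYV
pos 29: AGA -> R; peptide=MDKTGPEYVR
pos 32: AAC -> N; peptide=MDKTGPEYVRN
pos 35: CCA -> P; peptide=MDKTGPEYVRNP
pos 38: UGA -> STOP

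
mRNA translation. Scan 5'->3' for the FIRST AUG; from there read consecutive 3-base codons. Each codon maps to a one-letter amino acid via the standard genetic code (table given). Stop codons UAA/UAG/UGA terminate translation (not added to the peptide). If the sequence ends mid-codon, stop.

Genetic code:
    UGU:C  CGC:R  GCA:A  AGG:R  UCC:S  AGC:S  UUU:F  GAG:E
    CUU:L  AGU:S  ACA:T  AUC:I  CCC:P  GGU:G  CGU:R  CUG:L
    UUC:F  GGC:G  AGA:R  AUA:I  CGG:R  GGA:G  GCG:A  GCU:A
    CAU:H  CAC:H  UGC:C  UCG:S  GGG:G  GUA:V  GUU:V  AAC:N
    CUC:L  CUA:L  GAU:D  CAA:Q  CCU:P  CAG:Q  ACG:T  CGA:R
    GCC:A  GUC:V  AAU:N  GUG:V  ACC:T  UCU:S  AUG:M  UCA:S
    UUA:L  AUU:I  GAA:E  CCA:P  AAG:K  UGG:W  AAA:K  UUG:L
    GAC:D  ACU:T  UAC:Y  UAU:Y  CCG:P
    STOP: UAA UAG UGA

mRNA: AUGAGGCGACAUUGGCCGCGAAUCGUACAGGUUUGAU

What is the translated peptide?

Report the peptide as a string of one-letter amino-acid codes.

start AUG at pos 0
pos 0: AUG -> M; peptide=M
pos 3: AGG -> R; peptide=MR
pos 6: CGA -> R; peptide=MRR
pos 9: CAU -> H; peptide=MRRH
pos 12: UGG -> W; peptide=MRRHW
pos 15: CCG -> P; peptide=MRRHWP
pos 18: CGA -> R; peptide=MRRHWPR
pos 21: AUC -> I; peptide=MRRHWPRI
pos 24: GUA -> V; peptide=MRRHWPRIV
pos 27: CAG -> Q; peptide=MRRHWPRIVQ
pos 30: GUU -> V; peptide=MRRHWPRIVQV
pos 33: UGA -> STOP

Answer: MRRHWPRIVQV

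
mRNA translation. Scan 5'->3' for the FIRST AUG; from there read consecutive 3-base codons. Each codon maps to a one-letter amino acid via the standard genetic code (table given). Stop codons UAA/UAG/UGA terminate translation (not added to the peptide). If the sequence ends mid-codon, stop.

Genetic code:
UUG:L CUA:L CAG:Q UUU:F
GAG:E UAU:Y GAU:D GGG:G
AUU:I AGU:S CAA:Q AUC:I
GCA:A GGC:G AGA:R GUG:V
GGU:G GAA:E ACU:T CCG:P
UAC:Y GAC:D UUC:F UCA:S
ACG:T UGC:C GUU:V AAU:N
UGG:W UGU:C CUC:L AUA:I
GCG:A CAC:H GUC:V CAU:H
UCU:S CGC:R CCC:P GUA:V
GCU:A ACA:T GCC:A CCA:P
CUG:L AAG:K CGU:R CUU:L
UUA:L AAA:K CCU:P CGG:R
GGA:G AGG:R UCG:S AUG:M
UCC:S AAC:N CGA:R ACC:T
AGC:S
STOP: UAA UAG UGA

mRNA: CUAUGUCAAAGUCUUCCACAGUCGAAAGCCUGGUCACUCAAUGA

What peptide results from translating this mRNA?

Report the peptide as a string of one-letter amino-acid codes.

Answer: MSKSSTVESLVTQ

Derivation:
start AUG at pos 2
pos 2: AUG -> M; peptide=M
pos 5: UCA -> S; peptide=MS
pos 8: AAG -> K; peptide=MSK
pos 11: UCU -> S; peptide=MSKS
pos 14: UCC -> S; peptide=MSKSS
pos 17: ACA -> T; peptide=MSKSST
pos 20: GUC -> V; peptide=MSKSSTV
pos 23: GAA -> E; peptide=MSKSSTVE
pos 26: AGC -> S; peptide=MSKSSTVES
pos 29: CUG -> L; peptide=MSKSSTVESL
pos 32: GUC -> V; peptide=MSKSSTVESLV
pos 35: ACU -> T; peptide=MSKSSTVESLVT
pos 38: CAA -> Q; peptide=MSKSSTVESLVTQ
pos 41: UGA -> STOP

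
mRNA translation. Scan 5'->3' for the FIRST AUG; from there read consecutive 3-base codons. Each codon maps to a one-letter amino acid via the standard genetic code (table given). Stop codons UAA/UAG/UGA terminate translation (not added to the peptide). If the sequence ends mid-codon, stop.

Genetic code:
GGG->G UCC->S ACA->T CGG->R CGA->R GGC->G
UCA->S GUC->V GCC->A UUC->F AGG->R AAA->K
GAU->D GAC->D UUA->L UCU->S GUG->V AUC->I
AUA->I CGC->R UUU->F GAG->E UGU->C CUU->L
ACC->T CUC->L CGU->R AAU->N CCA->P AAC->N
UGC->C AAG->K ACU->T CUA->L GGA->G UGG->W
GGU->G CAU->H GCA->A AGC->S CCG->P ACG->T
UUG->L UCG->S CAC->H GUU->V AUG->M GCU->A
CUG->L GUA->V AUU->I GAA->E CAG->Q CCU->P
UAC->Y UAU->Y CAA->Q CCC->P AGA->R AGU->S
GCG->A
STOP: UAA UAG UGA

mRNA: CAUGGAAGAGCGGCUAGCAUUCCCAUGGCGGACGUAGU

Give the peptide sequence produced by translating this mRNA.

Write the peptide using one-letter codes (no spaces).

Answer: MEERLAFPWRT

Derivation:
start AUG at pos 1
pos 1: AUG -> M; peptide=M
pos 4: GAA -> E; peptide=ME
pos 7: GAG -> E; peptide=MEE
pos 10: CGG -> R; peptide=MEER
pos 13: CUA -> L; peptide=MEERL
pos 16: GCA -> A; peptide=MEERLA
pos 19: UUC -> F; peptide=MEERLAF
pos 22: CCA -> P; peptide=MEERLAFP
pos 25: UGG -> W; peptide=MEERLAFPW
pos 28: CGG -> R; peptide=MEERLAFPWR
pos 31: ACG -> T; peptide=MEERLAFPWRT
pos 34: UAG -> STOP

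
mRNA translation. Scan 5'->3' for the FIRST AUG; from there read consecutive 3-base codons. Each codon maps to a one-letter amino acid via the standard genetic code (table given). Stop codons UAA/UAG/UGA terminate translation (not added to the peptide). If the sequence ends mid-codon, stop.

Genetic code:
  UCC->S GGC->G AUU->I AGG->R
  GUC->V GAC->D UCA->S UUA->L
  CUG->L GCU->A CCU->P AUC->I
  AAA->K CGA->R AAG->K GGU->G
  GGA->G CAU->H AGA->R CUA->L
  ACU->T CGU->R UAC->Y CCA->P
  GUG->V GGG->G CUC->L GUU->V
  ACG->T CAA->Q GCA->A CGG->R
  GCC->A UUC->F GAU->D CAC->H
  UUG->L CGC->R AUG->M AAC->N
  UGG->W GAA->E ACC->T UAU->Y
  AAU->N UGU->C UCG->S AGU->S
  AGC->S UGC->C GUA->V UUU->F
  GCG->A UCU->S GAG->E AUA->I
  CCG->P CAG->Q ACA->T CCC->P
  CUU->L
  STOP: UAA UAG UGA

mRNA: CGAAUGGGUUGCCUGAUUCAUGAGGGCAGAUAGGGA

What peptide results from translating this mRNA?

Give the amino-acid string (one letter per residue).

Answer: MGCLIHEGR

Derivation:
start AUG at pos 3
pos 3: AUG -> M; peptide=M
pos 6: GGU -> G; peptide=MG
pos 9: UGC -> C; peptide=MGC
pos 12: CUG -> L; peptide=MGCL
pos 15: AUU -> I; peptide=MGCLI
pos 18: CAU -> H; peptide=MGCLIH
pos 21: GAG -> E; peptide=MGCLIHE
pos 24: GGC -> G; peptide=MGCLIHEG
pos 27: AGA -> R; peptide=MGCLIHEGR
pos 30: UAG -> STOP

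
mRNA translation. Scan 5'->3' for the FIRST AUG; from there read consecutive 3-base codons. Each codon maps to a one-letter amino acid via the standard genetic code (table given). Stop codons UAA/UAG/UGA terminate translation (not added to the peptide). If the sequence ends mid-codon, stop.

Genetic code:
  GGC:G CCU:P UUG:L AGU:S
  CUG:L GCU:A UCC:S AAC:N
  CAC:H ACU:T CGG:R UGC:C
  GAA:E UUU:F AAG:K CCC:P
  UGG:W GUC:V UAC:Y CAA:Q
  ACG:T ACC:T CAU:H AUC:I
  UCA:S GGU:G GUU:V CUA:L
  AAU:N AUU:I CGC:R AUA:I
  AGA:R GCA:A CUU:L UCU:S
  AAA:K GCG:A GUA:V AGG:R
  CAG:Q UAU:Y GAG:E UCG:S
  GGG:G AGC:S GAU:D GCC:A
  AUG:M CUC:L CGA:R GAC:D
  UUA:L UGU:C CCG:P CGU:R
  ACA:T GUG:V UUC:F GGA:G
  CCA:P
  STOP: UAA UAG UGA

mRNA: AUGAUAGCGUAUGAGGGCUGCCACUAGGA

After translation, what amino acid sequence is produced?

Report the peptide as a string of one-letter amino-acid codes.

Answer: MIAYEGCH

Derivation:
start AUG at pos 0
pos 0: AUG -> M; peptide=M
pos 3: AUA -> I; peptide=MI
pos 6: GCG -> A; peptide=MIA
pos 9: UAU -> Y; peptide=MIAY
pos 12: GAG -> E; peptide=MIAYE
pos 15: GGC -> G; peptide=MIAYEG
pos 18: UGC -> C; peptide=MIAYEGC
pos 21: CAC -> H; peptide=MIAYEGCH
pos 24: UAG -> STOP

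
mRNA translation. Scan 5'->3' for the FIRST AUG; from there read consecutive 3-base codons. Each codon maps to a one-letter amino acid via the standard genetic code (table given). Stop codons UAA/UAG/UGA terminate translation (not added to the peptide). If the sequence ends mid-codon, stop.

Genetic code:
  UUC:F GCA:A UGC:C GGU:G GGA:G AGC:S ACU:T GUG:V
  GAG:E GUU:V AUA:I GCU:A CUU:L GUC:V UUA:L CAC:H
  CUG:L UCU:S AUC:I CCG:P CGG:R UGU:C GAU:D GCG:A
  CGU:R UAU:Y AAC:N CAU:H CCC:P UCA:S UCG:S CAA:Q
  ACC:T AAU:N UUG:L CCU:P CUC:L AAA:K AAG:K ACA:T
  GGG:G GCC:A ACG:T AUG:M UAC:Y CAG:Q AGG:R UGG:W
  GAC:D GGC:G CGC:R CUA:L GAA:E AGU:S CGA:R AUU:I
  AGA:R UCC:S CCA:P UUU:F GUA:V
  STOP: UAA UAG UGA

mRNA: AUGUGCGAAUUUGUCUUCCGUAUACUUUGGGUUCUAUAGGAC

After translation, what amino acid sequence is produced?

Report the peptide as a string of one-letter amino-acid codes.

start AUG at pos 0
pos 0: AUG -> M; peptide=M
pos 3: UGC -> C; peptide=MC
pos 6: GAA -> E; peptide=MCE
pos 9: UUU -> F; peptide=MCEF
pos 12: GUC -> V; peptide=MCEFV
pos 15: UUC -> F; peptide=MCEFVF
pos 18: CGU -> R; peptide=MCEFVFR
pos 21: AUA -> I; peptide=MCEFVFRI
pos 24: CUU -> L; peptide=MCEFVFRIL
pos 27: UGG -> W; peptide=MCEFVFRILW
pos 30: GUU -> V; peptide=MCEFVFRILWV
pos 33: CUA -> L; peptide=MCEFVFRILWVL
pos 36: UAG -> STOP

Answer: MCEFVFRILWVL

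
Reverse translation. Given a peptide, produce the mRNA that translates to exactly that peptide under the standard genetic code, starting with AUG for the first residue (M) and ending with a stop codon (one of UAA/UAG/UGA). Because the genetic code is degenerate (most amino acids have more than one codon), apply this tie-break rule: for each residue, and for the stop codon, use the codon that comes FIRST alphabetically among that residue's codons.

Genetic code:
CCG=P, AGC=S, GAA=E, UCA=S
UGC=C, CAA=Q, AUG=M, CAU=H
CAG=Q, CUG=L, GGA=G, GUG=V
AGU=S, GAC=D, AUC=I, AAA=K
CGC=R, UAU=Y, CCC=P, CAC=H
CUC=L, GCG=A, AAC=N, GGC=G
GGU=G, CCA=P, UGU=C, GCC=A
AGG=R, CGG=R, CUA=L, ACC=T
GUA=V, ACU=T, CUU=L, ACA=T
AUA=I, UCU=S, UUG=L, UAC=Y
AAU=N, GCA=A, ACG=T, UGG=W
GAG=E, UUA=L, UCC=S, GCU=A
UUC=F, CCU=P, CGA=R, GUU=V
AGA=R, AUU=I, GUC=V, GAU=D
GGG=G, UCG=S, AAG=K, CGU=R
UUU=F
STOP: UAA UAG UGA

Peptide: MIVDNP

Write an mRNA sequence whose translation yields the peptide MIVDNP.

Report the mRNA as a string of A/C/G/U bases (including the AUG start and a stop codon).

Answer: mRNA: AUGAUAGUAGACAACCCAUAA

Derivation:
residue 1: M -> AUG (start codon)
residue 2: I codons sorted = AUA,AUC,AUU -> pick first = AUA
residue 3: V codons sorted = GUA,GUC,GUG,GUU -> pick first = GUA
residue 4: D codons sorted = GAC,GAU -> pick first = GAC
residue 5: N codons sorted = AAC,AAU -> pick first = AAC
residue 6: P codons sorted = CCA,CCC,CCG,CCU -> pick first = CCA
terminator: stop codons sorted = UAA,UAG,UGA -> pick first = UAA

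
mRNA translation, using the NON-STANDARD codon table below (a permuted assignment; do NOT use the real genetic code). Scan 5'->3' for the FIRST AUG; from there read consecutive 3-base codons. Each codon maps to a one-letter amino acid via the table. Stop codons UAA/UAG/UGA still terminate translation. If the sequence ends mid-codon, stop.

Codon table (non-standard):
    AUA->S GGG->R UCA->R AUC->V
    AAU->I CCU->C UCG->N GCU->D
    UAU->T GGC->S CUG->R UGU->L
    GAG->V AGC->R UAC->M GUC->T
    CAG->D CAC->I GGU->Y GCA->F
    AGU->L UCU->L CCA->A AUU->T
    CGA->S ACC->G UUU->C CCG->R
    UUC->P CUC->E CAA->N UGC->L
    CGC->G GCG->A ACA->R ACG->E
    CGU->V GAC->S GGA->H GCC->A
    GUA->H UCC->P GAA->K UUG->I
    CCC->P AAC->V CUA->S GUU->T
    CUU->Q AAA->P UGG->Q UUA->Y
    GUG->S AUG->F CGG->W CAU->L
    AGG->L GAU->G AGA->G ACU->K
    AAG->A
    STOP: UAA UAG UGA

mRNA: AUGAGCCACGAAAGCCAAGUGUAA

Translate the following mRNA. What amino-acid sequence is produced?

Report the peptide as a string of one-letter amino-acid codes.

Answer: FRIKRNS

Derivation:
start AUG at pos 0
pos 0: AUG -> F; peptide=F
pos 3: AGC -> R; peptide=FR
pos 6: CAC -> I; peptide=FRI
pos 9: GAA -> K; peptide=FRIK
pos 12: AGC -> R; peptide=FRIKR
pos 15: CAA -> N; peptide=FRIKRN
pos 18: GUG -> S; peptide=FRIKRNS
pos 21: UAA -> STOP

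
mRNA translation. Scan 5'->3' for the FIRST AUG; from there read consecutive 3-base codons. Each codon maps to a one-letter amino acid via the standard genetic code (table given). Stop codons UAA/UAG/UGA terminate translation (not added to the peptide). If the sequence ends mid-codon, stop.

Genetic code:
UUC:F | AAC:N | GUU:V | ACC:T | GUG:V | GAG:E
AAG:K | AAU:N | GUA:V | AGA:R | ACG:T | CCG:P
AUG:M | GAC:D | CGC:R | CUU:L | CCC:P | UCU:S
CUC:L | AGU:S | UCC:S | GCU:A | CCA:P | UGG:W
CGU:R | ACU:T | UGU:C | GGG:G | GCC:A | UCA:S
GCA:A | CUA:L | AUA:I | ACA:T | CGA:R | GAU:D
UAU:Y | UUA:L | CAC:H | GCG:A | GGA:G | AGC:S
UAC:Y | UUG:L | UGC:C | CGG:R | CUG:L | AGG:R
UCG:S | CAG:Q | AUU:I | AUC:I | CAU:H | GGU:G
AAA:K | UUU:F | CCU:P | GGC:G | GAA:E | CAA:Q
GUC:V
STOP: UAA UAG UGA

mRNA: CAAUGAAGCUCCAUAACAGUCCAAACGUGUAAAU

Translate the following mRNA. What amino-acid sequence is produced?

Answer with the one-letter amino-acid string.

start AUG at pos 2
pos 2: AUG -> M; peptide=M
pos 5: AAG -> K; peptide=MK
pos 8: CUC -> L; peptide=MKL
pos 11: CAU -> H; peptide=MKLH
pos 14: AAC -> N; peptide=MKLHN
pos 17: AGU -> S; peptide=MKLHNS
pos 20: CCA -> P; peptide=MKLHNSP
pos 23: AAC -> N; peptide=MKLHNSPN
pos 26: GUG -> V; peptide=MKLHNSPNV
pos 29: UAA -> STOP

Answer: MKLHNSPNV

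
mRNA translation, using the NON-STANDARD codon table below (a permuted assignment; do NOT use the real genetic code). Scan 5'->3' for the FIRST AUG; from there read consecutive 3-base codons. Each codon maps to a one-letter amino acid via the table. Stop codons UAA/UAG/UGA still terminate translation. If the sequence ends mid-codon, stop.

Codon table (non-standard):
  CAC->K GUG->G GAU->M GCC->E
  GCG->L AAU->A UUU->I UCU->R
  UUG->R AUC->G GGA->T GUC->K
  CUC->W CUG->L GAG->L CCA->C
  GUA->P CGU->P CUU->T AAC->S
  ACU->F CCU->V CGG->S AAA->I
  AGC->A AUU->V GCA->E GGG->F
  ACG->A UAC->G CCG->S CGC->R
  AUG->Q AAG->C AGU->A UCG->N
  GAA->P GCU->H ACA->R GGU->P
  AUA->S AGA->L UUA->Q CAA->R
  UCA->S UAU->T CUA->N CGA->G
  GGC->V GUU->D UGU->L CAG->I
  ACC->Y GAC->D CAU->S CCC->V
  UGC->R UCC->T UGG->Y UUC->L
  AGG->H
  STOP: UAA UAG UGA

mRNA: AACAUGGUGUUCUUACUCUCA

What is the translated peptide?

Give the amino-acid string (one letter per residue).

start AUG at pos 3
pos 3: AUG -> Q; peptide=Q
pos 6: GUG -> G; peptide=QG
pos 9: UUC -> L; peptide=QGL
pos 12: UUA -> Q; peptide=QGLQ
pos 15: CUC -> W; peptide=QGLQW
pos 18: UCA -> S; peptide=QGLQWS
pos 21: only 0 nt remain (<3), stop (end of mRNA)

Answer: QGLQWS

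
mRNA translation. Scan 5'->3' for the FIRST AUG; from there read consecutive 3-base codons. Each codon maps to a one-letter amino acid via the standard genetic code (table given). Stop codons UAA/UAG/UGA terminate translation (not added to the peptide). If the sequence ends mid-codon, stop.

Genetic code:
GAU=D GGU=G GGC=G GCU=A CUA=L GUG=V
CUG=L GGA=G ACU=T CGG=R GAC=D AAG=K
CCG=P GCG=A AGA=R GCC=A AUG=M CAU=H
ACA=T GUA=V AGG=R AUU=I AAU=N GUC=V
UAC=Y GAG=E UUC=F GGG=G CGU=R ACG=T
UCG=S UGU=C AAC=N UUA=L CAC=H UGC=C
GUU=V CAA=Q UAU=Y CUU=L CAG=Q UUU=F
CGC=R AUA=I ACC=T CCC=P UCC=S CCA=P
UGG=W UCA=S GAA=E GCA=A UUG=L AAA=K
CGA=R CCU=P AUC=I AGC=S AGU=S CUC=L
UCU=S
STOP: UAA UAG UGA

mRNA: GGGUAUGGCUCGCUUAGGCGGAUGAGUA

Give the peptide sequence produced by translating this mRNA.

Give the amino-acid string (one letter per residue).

Answer: MARLGG

Derivation:
start AUG at pos 4
pos 4: AUG -> M; peptide=M
pos 7: GCU -> A; peptide=MA
pos 10: CGC -> R; peptide=MAR
pos 13: UUA -> L; peptide=MARL
pos 16: GGC -> G; peptide=MARLG
pos 19: GGA -> G; peptide=MARLGG
pos 22: UGA -> STOP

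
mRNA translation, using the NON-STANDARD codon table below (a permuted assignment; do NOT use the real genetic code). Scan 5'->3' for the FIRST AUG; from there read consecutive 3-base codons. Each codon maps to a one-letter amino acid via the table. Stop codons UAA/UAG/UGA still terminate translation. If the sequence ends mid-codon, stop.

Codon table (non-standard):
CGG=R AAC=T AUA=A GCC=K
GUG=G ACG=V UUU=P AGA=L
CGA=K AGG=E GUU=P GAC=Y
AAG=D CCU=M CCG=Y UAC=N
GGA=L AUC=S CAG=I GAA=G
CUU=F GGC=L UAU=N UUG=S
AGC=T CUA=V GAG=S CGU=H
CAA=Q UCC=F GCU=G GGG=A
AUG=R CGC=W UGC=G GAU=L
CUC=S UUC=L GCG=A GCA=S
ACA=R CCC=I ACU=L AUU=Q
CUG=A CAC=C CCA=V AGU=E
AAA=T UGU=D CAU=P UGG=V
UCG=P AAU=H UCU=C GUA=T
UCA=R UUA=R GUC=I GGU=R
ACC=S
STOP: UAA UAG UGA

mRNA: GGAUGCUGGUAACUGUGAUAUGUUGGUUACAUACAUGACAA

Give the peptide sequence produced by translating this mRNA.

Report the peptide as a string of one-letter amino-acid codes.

Answer: RATLGADVRPR

Derivation:
start AUG at pos 2
pos 2: AUG -> R; peptide=R
pos 5: CUG -> A; peptide=RA
pos 8: GUA -> T; peptide=RAT
pos 11: ACU -> L; peptide=RATL
pos 14: GUG -> G; peptide=RATLG
pos 17: AUA -> A; peptide=RATLGA
pos 20: UGU -> D; peptide=RATLGAD
pos 23: UGG -> V; peptide=RATLGADV
pos 26: UUA -> R; peptide=RATLGADVR
pos 29: CAU -> P; peptide=RATLGADVRP
pos 32: ACA -> R; peptide=RATLGADVRPR
pos 35: UGA -> STOP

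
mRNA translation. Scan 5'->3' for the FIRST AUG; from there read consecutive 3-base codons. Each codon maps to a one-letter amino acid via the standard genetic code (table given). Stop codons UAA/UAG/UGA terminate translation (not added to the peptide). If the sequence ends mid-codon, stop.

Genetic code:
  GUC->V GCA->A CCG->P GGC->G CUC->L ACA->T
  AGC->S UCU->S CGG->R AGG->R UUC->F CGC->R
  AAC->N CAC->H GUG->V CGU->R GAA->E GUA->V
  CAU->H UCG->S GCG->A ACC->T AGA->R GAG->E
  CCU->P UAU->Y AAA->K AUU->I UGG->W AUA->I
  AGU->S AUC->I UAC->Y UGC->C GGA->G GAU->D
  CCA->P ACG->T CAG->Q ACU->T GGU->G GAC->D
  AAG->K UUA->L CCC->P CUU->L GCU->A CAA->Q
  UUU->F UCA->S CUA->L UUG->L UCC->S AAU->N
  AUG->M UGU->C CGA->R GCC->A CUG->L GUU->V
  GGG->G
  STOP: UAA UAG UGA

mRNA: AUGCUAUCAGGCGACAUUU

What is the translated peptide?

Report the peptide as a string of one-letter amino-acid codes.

start AUG at pos 0
pos 0: AUG -> M; peptide=M
pos 3: CUA -> L; peptide=ML
pos 6: UCA -> S; peptide=MLS
pos 9: GGC -> G; peptide=MLSG
pos 12: GAC -> D; peptide=MLSGD
pos 15: AUU -> I; peptide=MLSGDI
pos 18: only 1 nt remain (<3), stop (end of mRNA)

Answer: MLSGDI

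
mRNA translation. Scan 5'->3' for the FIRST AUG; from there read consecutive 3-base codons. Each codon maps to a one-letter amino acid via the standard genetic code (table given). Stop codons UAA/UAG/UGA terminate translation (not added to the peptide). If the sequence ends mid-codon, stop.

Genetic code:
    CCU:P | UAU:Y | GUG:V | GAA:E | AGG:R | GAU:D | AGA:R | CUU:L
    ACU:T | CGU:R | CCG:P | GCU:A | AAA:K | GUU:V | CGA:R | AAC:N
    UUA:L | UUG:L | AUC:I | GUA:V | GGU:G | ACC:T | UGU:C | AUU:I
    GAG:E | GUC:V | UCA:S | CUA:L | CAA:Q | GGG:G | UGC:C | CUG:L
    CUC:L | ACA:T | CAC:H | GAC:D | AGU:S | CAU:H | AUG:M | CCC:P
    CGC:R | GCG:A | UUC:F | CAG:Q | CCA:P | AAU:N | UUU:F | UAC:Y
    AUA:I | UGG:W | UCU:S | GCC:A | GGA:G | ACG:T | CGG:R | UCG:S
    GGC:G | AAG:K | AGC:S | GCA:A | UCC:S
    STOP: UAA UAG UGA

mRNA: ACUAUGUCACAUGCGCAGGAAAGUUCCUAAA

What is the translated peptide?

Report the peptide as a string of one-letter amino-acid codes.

Answer: MSHAQESS

Derivation:
start AUG at pos 3
pos 3: AUG -> M; peptide=M
pos 6: UCA -> S; peptide=MS
pos 9: CAU -> H; peptide=MSH
pos 12: GCG -> A; peptide=MSHA
pos 15: CAG -> Q; peptide=MSHAQ
pos 18: GAA -> E; peptide=MSHAQE
pos 21: AGU -> S; peptide=MSHAQES
pos 24: UCC -> S; peptide=MSHAQESS
pos 27: UAA -> STOP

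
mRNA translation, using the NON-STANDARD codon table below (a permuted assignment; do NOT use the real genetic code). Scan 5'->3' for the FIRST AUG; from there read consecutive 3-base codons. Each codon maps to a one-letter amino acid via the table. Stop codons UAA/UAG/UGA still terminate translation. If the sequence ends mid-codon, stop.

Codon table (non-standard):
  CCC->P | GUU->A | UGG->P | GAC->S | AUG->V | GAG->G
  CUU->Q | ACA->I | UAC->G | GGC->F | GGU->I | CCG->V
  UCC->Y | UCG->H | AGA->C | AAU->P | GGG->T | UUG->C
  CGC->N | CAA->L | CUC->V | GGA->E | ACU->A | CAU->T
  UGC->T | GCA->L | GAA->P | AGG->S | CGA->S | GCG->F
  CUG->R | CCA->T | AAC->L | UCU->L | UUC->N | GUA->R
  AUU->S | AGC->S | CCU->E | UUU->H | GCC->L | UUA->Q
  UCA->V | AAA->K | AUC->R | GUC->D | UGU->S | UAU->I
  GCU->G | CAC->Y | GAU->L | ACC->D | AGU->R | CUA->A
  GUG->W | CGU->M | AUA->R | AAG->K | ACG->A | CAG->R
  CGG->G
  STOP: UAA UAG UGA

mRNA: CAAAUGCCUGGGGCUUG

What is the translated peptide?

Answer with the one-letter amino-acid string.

start AUG at pos 3
pos 3: AUG -> V; peptide=V
pos 6: CCU -> E; peptide=VE
pos 9: GGG -> T; peptide=VET
pos 12: GCU -> G; peptide=VETG
pos 15: only 2 nt remain (<3), stop (end of mRNA)

Answer: VETG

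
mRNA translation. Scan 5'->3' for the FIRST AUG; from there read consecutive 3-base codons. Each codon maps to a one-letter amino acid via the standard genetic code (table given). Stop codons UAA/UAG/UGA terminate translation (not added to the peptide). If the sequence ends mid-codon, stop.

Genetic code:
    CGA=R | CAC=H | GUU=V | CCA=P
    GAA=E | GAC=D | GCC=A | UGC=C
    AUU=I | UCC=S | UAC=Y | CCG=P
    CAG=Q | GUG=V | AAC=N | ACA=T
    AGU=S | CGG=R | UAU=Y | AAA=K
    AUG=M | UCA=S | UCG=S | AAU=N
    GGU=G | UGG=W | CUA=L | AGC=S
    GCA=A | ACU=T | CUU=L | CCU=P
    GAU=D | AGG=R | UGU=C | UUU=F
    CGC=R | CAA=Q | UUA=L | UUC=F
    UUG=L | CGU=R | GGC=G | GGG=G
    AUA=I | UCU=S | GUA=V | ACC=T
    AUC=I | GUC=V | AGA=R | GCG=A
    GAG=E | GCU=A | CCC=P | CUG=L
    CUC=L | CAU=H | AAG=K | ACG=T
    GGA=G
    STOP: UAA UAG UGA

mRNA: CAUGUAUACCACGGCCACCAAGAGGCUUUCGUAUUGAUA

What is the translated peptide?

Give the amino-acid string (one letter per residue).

start AUG at pos 1
pos 1: AUG -> M; peptide=M
pos 4: UAU -> Y; peptide=MY
pos 7: ACC -> T; peptide=MYT
pos 10: ACG -> T; peptide=MYTT
pos 13: GCC -> A; peptide=MYTTA
pos 16: ACC -> T; peptide=MYTTAT
pos 19: AAG -> K; peptide=MYTTATK
pos 22: AGG -> R; peptide=MYTTATKR
pos 25: CUU -> L; peptide=MYTTATKRL
pos 28: UCG -> S; peptide=MYTTATKRLS
pos 31: UAU -> Y; peptide=MYTTATKRLSY
pos 34: UGA -> STOP

Answer: MYTTATKRLSY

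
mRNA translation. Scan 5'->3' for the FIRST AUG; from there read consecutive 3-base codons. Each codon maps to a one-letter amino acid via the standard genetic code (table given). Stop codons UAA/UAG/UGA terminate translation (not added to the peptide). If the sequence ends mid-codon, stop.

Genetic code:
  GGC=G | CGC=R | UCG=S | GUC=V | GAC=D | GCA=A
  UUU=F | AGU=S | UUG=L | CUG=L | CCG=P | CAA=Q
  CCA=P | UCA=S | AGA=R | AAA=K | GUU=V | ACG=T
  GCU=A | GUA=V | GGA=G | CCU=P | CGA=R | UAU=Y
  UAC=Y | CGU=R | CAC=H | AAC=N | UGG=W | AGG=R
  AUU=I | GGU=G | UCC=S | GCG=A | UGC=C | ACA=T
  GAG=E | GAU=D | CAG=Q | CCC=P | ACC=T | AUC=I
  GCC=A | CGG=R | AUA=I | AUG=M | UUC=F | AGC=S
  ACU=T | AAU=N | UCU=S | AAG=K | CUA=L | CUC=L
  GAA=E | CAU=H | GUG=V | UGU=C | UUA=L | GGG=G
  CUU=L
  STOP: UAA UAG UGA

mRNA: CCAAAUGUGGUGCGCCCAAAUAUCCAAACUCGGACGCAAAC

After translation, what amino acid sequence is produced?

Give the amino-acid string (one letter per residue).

start AUG at pos 4
pos 4: AUG -> M; peptide=M
pos 7: UGG -> W; peptide=MW
pos 10: UGC -> C; peptide=MWC
pos 13: GCC -> A; peptide=MWCA
pos 16: CAA -> Q; peptide=MWCAQ
pos 19: AUA -> I; peptide=MWCAQI
pos 22: UCC -> S; peptide=MWCAQIS
pos 25: AAA -> K; peptide=MWCAQISK
pos 28: CUC -> L; peptide=MWCAQISKL
pos 31: GGA -> G; peptide=MWCAQISKLG
pos 34: CGC -> R; peptide=MWCAQISKLGR
pos 37: AAA -> K; peptide=MWCAQISKLGRK
pos 40: only 1 nt remain (<3), stop (end of mRNA)

Answer: MWCAQISKLGRK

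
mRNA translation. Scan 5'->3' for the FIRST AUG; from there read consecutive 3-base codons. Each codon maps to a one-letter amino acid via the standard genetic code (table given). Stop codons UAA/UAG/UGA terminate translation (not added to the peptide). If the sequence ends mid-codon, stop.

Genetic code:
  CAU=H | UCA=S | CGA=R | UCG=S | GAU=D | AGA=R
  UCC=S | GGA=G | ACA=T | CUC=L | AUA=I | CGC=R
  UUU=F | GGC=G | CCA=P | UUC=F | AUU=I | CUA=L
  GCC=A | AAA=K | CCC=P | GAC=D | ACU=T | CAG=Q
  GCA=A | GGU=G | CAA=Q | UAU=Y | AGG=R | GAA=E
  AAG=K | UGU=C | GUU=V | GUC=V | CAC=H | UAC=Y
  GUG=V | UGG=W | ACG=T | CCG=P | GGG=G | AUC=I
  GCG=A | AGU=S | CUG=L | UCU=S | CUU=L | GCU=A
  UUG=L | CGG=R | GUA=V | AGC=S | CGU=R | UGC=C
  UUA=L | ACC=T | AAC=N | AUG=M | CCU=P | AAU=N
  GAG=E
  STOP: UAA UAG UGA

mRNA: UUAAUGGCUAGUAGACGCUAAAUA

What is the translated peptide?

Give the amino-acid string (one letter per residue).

Answer: MASRR

Derivation:
start AUG at pos 3
pos 3: AUG -> M; peptide=M
pos 6: GCU -> A; peptide=MA
pos 9: AGU -> S; peptide=MAS
pos 12: AGA -> R; peptide=MASR
pos 15: CGC -> R; peptide=MASRR
pos 18: UAA -> STOP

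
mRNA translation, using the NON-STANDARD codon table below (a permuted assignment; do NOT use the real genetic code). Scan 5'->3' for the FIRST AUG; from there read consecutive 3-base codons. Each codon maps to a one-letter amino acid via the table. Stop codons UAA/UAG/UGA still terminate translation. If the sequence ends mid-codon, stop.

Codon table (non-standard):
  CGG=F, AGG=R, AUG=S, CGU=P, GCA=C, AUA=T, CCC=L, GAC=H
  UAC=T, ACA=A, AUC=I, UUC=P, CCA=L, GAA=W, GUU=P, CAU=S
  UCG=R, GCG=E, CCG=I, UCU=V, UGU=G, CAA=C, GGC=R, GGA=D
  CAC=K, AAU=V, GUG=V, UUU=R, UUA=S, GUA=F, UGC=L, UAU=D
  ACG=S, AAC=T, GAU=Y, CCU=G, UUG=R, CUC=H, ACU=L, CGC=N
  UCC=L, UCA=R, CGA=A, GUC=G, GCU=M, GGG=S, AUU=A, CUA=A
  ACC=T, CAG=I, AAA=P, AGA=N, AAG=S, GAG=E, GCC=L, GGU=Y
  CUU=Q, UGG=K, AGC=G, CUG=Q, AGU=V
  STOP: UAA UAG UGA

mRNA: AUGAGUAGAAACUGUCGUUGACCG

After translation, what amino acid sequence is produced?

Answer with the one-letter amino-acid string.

Answer: SVNTGP

Derivation:
start AUG at pos 0
pos 0: AUG -> S; peptide=S
pos 3: AGU -> V; peptide=SV
pos 6: AGA -> N; peptide=SVN
pos 9: AAC -> T; peptide=SVNT
pos 12: UGU -> G; peptide=SVNTG
pos 15: CGU -> P; peptide=SVNTGP
pos 18: UGA -> STOP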